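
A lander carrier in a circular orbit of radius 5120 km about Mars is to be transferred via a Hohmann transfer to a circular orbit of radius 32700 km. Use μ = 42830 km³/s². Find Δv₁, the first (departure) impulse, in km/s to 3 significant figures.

Transfer-ellipse semi-major axis a_t = (r₁ + r₂)/2 = (5120 + 32700)/2 = 18910 km.
Circular speed at r = 5120 km: v_c = √(μ/r) = 2.8923 km/s.
Transfer-orbit speed at the same r (vis-viva, a = a_t): v_t = √[μ(2/r − 1/a_t)] = 3.8034 km/s.
Δv₁ = |v_t − v_c| = |3.8034 − 2.8923| = 0.9111 km/s.

Δv₁ = 0.911 km/s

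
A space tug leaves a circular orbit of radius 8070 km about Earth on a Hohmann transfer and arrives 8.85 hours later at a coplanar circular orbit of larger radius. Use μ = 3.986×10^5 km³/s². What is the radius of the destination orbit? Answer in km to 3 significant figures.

Transfer time t = 8.85 hours = 31860 s, and t = π√(a_t³/μ).
So a_t = (μ t²/π²)^(1/3) = (3.986×10^5 × (31860)² / π²)^(1/3) = 34481 km.
Since a_t = (r₁ + r₂)/2, r₂ = 2a_t − r₁ = 2×34481 − 8070 = 60892 km.

r₂ = 60900 km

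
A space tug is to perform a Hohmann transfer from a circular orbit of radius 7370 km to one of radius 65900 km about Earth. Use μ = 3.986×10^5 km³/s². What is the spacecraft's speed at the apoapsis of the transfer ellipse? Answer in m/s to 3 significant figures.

v = 1100 m/s

Transfer-ellipse semi-major axis a_t = (r₁ + r₂)/2 = (7370 + 65900)/2 = 36635 km.
At apoapsis, r = 65900 km.
From the vis-viva equation, v = √[μ(2/r − 1/a_t)] = 1.103 km/s.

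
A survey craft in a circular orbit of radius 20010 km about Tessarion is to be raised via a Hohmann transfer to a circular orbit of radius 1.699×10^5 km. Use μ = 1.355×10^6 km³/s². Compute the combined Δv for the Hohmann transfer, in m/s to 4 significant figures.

Transfer-ellipse semi-major axis a_t = (r₁ + r₂)/2 = (20010 + 1.699×10^5)/2 = 94955 km.
At r₁ the circular-orbit speed is v₁ = √(μ/r₁) = 8.2290 km/s.
On the transfer ellipse at r₁, vis-viva gives v_p = √[μ(2/r₁ − 1/a_t)] = 11.007 km/s.
First burn Δv₁ = |v_p − v₁| = 2.778 km/s.
At r₂, v₂ = √(μ/r₂) = 2.824 km/s.
Transfer-orbit speed at r₂: v_a = √[μ(2/r₂ − 1/a_t)] = 1.296 km/s.
Second burn Δv₂ = |v₂ − v_a| = 1.528 km/s.
Δv = Δv₁ + Δv₂ = 2.778 + 1.528 = 4.306 km/s.

Δv = 4306 m/s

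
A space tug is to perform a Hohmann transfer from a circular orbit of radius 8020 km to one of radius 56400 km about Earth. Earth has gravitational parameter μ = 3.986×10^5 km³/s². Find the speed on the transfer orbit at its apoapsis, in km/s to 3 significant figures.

v = 1.33 km/s

Transfer-ellipse semi-major axis a_t = (r₁ + r₂)/2 = (8020 + 56400)/2 = 32210 km.
At apoapsis, r = 56400 km.
From the vis-viva equation, v = √[μ(2/r − 1/a_t)] = 1.327 km/s.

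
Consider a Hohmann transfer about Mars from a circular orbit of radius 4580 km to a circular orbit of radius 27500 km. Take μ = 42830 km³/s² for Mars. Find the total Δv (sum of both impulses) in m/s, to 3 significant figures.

Δv = 1530 m/s

Semi-major axis of the transfer orbit: a_t = (4580 + 27500)/2 = 16040 km.
Circular speed at r₁: v₁ = √(μ/r₁) = √(42830/4580) = 3.0580 km/s.
On the transfer ellipse at r₁, vis-viva equation gives v_p = √[μ(2/r₁ − 1/a_t)] = 4.0041 km/s.
First burn Δv₁ = |v_p − v₁| = 0.9461 km/s.
At r₂, v₂ = √(μ/r₂) = 1.248 km/s.
Transfer-orbit speed at r₂: v_a = √[μ(2/r₂ − 1/a_t)] = 0.6669 km/s.
Second burn Δv₂ = |v₂ − v_a| = 0.5811 km/s.
Total Δv = Δv₁ + Δv₂ = 1.527 km/s.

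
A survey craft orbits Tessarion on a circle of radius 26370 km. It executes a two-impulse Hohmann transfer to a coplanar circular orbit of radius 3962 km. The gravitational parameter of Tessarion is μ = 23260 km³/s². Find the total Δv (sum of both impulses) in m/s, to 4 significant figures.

Δv = 1231 m/s

The Hohmann ellipse has a_t = (r₁ + r₂)/2 = 15166 km.
At r₁ the circular-orbit speed is v₁ = √(μ/r₁) = 0.939182 km/s.
Transfer-orbit speed at r₁ (vis-viva): v_a = √[μ(2/r₁ − 1/a_t)] = 0.480033 km/s.
First burn Δv₁ = |v_a − v₁| = 0.4591 km/s.
At r₂, v₂ = √(μ/r₂) = 2.423 km/s.
Transfer-orbit speed at r₂: v_p = √[μ(2/r₂ − 1/a_t)] = 3.195 km/s.
Second burn Δv₂ = |v₂ − v_p| = 0.7720 km/s.
Δv = Δv₁ + Δv₂ = 0.4591 + 0.7720 = 1.231 km/s.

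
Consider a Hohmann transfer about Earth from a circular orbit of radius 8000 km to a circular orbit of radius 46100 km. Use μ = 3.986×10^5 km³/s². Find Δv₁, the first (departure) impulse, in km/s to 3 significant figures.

The Hohmann ellipse has a_t = (r₁ + r₂)/2 = 27050 km.
On the circular orbit at r = 8000 km, v_c = √(μ/r) = 7.059 km/s.
Vis-viva on the transfer ellipse at r = 8000 km gives v_t = √[μ(2/r − 1/a_t)] = 9.215 km/s.
Δv₁ = |v_t − v_c| = |9.215 − 7.059| = 2.156 km/s.

Δv₁ = 2.16 km/s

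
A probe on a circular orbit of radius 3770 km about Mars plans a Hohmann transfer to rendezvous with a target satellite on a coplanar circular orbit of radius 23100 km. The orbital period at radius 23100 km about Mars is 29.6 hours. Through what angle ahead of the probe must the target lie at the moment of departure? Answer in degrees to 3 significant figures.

From Kepler's third law T² = 4π²r³/μ at r = 23100 km, T = 29.6 hours = 29.6 × 3600 s = 1.0656×10^5 s: μ = 4π²r³/T² = 42855.6 km³/s².
Semi-major axis of the transfer orbit: a_t = (3770 + 23100)/2 = 13435 km.
Transfer time t = π√(a_t³/μ) = 23632 s.
Target angular speed ω₂ = √(μ/r₂³) = 5.8964×10^-5 rad/s.
Angle swept by the target during transfer: ω₂·t = 1.3934 rad = 79.84°.
Arrival is 180° from departure on the ellipse, so φ = 180° − 79.84° = 100°.

φ = 100°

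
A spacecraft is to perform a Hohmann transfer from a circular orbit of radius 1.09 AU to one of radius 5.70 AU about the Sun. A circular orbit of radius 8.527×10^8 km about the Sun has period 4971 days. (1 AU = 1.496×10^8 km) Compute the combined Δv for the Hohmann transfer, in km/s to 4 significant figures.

From Kepler's third law T² = 4π²r³/μ at r = 8.527×10^8 km, T = 4971 days = 4971 × 86400 s = 4.294944×10^8 s: μ = 4π²r³/T² = 1.32689×10^11 km³/s².
In km: r₁ = 1.09 × 1.496×10^8 = 1.63064×10^8 km; r₂ = 5.70 × 1.496×10^8 = 8.5272×10^8 km.
Semi-major axis of the transfer orbit: a_t = (1.63064×10^8 + 8.5272×10^8)/2 = 5.07892×10^8 km.
At r₁ the circular-orbit speed is v₁ = √(μ/r₁) = 28.526 km/s.
On the transfer ellipse at r₁, vis-viva equation gives v_p = √[μ(2/r₁ − 1/a_t)] = 36.962 km/s.
First burn Δv₁ = |v_p − v₁| = 8.436 km/s.
At r₂, v₂ = √(μ/r₂) = 12.474 km/s.
Transfer-orbit speed at r₂: v_a = √[μ(2/r₂ − 1/a_t)] = 7.0682 km/s.
Second burn Δv₂ = |v₂ − v_a| = 5.406 km/s.
Δv = Δv₁ + Δv₂ = 8.436 + 5.406 = 13.84 km/s.

Δv = 13.84 km/s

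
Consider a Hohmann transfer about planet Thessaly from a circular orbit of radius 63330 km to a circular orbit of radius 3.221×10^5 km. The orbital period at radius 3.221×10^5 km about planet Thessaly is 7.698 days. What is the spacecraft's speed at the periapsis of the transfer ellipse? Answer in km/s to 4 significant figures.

v = 8.872 km/s

From Kepler's third law T² = 4π²r³/μ at r = 3.221×10^5 km, T = 7.698 days = 7.698 × 86400 s = 6.651072×10^5 s: μ = 4π²r³/T² = 2.98228×10^6 km³/s².
Transfer-ellipse semi-major axis a_t = (r₁ + r₂)/2 = (63330 + 3.221×10^5)/2 = 1.92715×10^5 km.
The periapsis of the transfer ellipse is at r = 63330 km.
Vis-viva: v = √[μ(2/r − 1/a_t)] = √[2.98228×10^6 × (2/63330 − 1/1.92715×10^5)] = 8.872 km/s.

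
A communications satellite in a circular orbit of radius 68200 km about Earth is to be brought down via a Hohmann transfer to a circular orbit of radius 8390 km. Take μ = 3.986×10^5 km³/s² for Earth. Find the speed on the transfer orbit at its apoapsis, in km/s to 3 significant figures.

v = 1.13 km/s

Semi-major axis of the transfer orbit: a_t = (68200 + 8390)/2 = 38295 km.
The apoapsis of the transfer ellipse is at r = 68200 km.
Applying v² = μ(2/r − 1/a_t): v = 1.132 km/s.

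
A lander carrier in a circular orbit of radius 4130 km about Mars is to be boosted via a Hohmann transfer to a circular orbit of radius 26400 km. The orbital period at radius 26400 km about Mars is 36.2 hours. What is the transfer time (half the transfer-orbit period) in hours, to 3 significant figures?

From Kepler's third law T² = 4π²r³/μ at r = 26400 km, T = 36.2 hours = 36.2 × 3600 s = 1.3032×10^5 s: μ = 4π²r³/T² = 42771.0 km³/s².
The Hohmann ellipse has a_t = (r₁ + r₂)/2 = 15265 km.
Transfer time t = π√(a_t³/μ) = π√((15265)³ / 42771.0) = 28650 s.
Converting: 28650 s ÷ 3600 s/hour = 7.96 hours.

t = 7.96 hours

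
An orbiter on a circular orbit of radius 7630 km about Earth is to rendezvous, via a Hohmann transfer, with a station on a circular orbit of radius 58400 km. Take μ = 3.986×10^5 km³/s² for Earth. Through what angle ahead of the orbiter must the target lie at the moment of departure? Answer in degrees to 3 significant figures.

Transfer-ellipse semi-major axis a_t = (r₁ + r₂)/2 = (7630 + 58400)/2 = 33015 km.
Transfer time t = π√(a_t³/μ) = 29850.3 s.
The target's mean motion on its circular orbit is ω₂ = √(μ/r₂³) = 4.47352×10^-5 rad/s.
Angle swept by the target during transfer: ω₂·t = 1.3354 rad = 76.51°.
The orbiter traverses 180° on the transfer ellipse, so the target must lead by 180° − 76.51° = 103°.

φ = 103°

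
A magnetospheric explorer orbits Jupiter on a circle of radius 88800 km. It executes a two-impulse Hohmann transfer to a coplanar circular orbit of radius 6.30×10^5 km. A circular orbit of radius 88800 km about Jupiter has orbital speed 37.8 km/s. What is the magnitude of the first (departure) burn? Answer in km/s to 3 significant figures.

From the circular-orbit relation v² = μ/r at r = 88800 km: μ = v²r = (37.8)² × 88800 = 1.26881×10^8 km³/s².
Semi-major axis of the transfer orbit: a_t = (88800 + 6.300×10^5)/2 = 3.594×10^5 km.
Circular speed at r = 88800 km: v_c = √(μ/r) = 37.80 km/s.
Vis-viva on the transfer ellipse at r = 88800 km gives v_t = √[μ(2/r − 1/a_t)] = 50.05 km/s.
Δv₁ = |v_t − v_c| = |50.05 − 37.80| = 12.25 km/s.

Δv₁ = 12.2 km/s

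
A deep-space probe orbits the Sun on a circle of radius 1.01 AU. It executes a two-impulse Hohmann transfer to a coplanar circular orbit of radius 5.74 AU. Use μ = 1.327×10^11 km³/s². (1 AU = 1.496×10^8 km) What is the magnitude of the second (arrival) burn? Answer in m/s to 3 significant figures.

Δv₂ = 5630 m/s

In km: r₁ = 1.01 × 1.496×10^8 = 1.51096×10^8 km; r₂ = 5.74 × 1.496×10^8 = 8.58704×10^8 km.
Semi-major axis of the transfer orbit: a_t = (1.51096×10^8 + 8.58704×10^8)/2 = 5.049×10^8 km.
On the circular orbit at r = 8.58704×10^8 km, v_c = √(μ/r) = 12.431 km/s.
Vis-viva on the transfer ellipse at r = 8.58704×10^8 km gives v_t = √[μ(2/r − 1/a_t)] = 6.8004 km/s.
Δv₂ = |v_t − v_c| = |6.8004 − 12.431| = 5.631 km/s.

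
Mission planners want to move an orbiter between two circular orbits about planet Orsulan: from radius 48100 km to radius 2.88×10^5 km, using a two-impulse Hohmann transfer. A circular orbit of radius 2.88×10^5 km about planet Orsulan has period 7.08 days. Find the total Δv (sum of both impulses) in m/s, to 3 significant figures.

Δv = 3610 m/s

From Kepler's third law T² = 4π²r³/μ at r = 2.88×10^5 km, T = 7.08 days = 7.08 × 86400 s = 6.11712×10^5 s: μ = 4π²r³/T² = 2.52025×10^6 km³/s².
Transfer-ellipse semi-major axis a_t = (r₁ + r₂)/2 = (48100 + 2.880×10^5)/2 = 1.6805×10^5 km.
At r₁ the circular-orbit speed is v₁ = √(μ/r₁) = 7.2385 km/s.
On the transfer ellipse at r₁, vis-viva gives v_p = √[μ(2/r₁ − 1/a_t)] = 9.4760 km/s.
First burn Δv₁ = |v_p − v₁| = 2.2375 km/s.
Circular speed at r₂: v₂ = √(μ/r₂) = 2.9582 km/s.
Transfer-orbit speed at r₂: v_a = √[μ(2/r₂ − 1/a_t)] = 1.5826 km/s.
Second burn Δv₂ = |v₂ − v_a| = 1.3756 km/s.
Total Δv = Δv₁ + Δv₂ = 3.613 km/s.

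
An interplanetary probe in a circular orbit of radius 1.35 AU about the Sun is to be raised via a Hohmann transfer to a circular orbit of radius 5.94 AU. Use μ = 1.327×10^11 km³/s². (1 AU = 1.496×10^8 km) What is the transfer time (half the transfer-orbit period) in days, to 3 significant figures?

t = 1270 days

In km: r₁ = 1.35 × 1.496×10^8 = 2.0196×10^8 km; r₂ = 5.94 × 1.496×10^8 = 8.88624×10^8 km.
Transfer-ellipse semi-major axis a_t = (r₁ + r₂)/2 = (2.0196×10^8 + 8.88624×10^8)/2 = 5.45292×10^8 km.
By Kepler's third law the transfer-orbit period is T = 2π√(a_t³/μ), so t = T/2 = 1.098×10^8 s.
Converting: 1.098×10^8 s ÷ 86400 s/day = 1270 days.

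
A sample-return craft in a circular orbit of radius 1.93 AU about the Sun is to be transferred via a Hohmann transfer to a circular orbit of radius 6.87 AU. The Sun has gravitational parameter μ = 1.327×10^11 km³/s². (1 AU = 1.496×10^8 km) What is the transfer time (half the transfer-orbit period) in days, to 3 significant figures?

t = 1690 days

In km: r₁ = 1.93 × 1.496×10^8 = 2.88728×10^8 km; r₂ = 6.87 × 1.496×10^8 = 1.027752×10^9 km.
Transfer-ellipse semi-major axis a_t = (r₁ + r₂)/2 = (2.88728×10^8 + 1.027752×10^9)/2 = 6.5824×10^8 km.
By Kepler's third law the transfer-orbit period is T = 2π√(a_t³/μ), so t = T/2 = 1.456×10^8 s.
Converting: 1.456×10^8 s ÷ 86400 s/day = 1690 days.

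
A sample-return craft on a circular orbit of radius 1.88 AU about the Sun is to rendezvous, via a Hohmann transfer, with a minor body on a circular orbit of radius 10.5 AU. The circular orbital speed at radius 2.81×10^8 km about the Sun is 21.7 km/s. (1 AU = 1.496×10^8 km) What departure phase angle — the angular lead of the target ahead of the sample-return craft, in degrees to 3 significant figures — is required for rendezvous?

From the circular-orbit relation v² = μ/r at r = 2.81×10^8 km: μ = v²r = (21.7)² × 2.81×10^8 = 1.32320×10^11 km³/s².
In km: r₁ = 1.88 × 1.496×10^8 = 2.81248×10^8 km; r₂ = 10.5 × 1.496×10^8 = 1.5708×10^9 km.
Transfer-ellipse semi-major axis a_t = (r₁ + r₂)/2 = (2.81248×10^8 + 1.5708×10^9)/2 = 9.26024×10^8 km.
Transfer time t = π√(a_t³/μ) = 2.43372×10^8 s.
Target angular speed ω₂ = √(μ/r₂³) = 5.84294×10^-9 rad/s.
Angle swept by the target during transfer: ω₂·t = 1.42201 rad = 81.48°.
Arrival is 180° from departure on the ellipse, so φ = 180° − 81.48° = 98.5°.

φ = 98.5°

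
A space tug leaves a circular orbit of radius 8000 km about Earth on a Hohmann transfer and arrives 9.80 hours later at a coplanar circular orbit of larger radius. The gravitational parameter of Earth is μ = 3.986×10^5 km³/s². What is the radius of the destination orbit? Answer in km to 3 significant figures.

r₂ = 65800 km

Transfer time t = 9.80 hours = 35280 s, and t = π√(a_t³/μ).
So a_t = (μ t²/π²)^(1/3) = (3.986×10^5 × (35280)² / π²)^(1/3) = 36906 km.
Since a_t = (r₁ + r₂)/2, r₂ = 2a_t − r₁ = 2×36906 − 8000 = 65812 km.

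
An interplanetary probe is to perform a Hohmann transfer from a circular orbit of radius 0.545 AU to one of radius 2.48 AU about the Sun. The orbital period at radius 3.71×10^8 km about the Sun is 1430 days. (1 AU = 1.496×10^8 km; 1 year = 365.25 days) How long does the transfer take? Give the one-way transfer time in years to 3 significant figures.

t = 0.932 years

From Kepler's third law T² = 4π²r³/μ at r = 3.71×10^8 km, T = 1430 days = 1430 × 86400 s = 1.23552×10^8 s: μ = 4π²r³/T² = 1.32063×10^11 km³/s².
In km: r₁ = 0.545 × 1.496×10^8 = 8.1532×10^7 km; r₂ = 2.48 × 1.496×10^8 = 3.71008×10^8 km.
Semi-major axis of the transfer orbit: a_t = (8.1532×10^7 + 3.71008×10^8)/2 = 2.2627×10^8 km.
Transfer time t = π√(a_t³/μ) = π√((2.2627×10^8)³ / 1.32063×10^11) = 2.942×10^7 s.
Converting: 2.942×10^7 s ÷ 3.15576×10^7 s/year (365.25 × 86400) = 0.932 years.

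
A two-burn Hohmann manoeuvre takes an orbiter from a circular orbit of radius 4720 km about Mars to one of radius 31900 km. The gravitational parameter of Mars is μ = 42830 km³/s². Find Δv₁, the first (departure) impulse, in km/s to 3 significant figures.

Δv₁ = 0.964 km/s

Semi-major axis of the transfer orbit: a_t = (4720 + 31900)/2 = 18310 km.
On the circular orbit at r = 4720 km, v_c = √(μ/r) = 3.01233 km/s.
Vis-viva on the transfer ellipse at r = 4720 km gives v_t = √[μ(2/r − 1/a_t)] = 3.97607 km/s.
Δv₁ = |v_t − v_c| = |3.97607 − 3.01233| = 0.9637 km/s.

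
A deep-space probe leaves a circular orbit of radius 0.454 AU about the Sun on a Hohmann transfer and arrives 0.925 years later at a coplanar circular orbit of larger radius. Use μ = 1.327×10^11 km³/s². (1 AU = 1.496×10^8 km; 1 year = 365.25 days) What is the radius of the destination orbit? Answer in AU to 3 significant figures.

r₂ = 2.56 AU

In km: r₁ = 0.454 × 1.496×10^8 = 6.79184×10^7 km.
Transfer time t = 0.925 years × 365.25 × 86400 s = 2.919078×10^7 s, and t = π√(a_t³/μ).
So a_t = (μ t²/π²)^(1/3) = (1.327×10^11 × (2.919078×10^7)² / π²)^(1/3) = 2.2543×10^8 km.
Since a_t = (r₁ + r₂)/2, r₂ = 2a_t − r₁ = 2×2.2543×10^8 − 6.79184×10^7 = 3.829416×10^8 km.
In AU: r₂ = 3.829416×10^8 / 1.496×10^8 = 2.56 AU.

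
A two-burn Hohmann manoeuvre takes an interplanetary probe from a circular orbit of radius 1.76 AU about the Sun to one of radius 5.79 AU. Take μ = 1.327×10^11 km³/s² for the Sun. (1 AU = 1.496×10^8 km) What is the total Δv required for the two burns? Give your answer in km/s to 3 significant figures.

In km: r₁ = 1.76 × 1.496×10^8 = 2.63296×10^8 km; r₂ = 5.79 × 1.496×10^8 = 8.66184×10^8 km.
Semi-major axis of the transfer orbit: a_t = (2.63296×10^8 + 8.66184×10^8)/2 = 5.6474×10^8 km.
Circular speed at r₁: v₁ = √(μ/r₁) = √(1.327×10^11/2.63296×10^8) = 22.450 km/s.
On the transfer ellipse at r₁, vis-viva gives v_p = √[μ(2/r₁ − 1/a_t)] = 27.803 km/s.
First burn Δv₁ = |v_p − v₁| = 5.353 km/s.
Circular speed at r₂: v₂ = √(μ/r₂) = 12.377 km/s.
Transfer-orbit speed at r₂: v_a = √[μ(2/r₂ − 1/a_t)] = 8.4514 km/s.
Second burn Δv₂ = |v₂ − v_a| = 3.926 km/s.
Total Δv = Δv₁ + Δv₂ = 9.279 km/s.

Δv = 9.28 km/s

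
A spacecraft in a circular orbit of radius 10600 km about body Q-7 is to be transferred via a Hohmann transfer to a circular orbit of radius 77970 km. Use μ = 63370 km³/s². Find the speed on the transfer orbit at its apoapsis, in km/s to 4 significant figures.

v = 0.4411 km/s

Semi-major axis of the transfer orbit: a_t = (10600 + 77970)/2 = 44285 km.
The apoapsis of the transfer ellipse is at r = 77970 km.
Applying v² = μ(2/r − 1/a_t): v = 0.4411 km/s.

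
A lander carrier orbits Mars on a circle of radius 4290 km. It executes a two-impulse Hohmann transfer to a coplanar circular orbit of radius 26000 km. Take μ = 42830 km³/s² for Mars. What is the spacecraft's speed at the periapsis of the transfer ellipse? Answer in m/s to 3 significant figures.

v = 4140 m/s

Transfer-ellipse semi-major axis a_t = (r₁ + r₂)/2 = (4290 + 26000)/2 = 15145 km.
At periapsis, r = 4290 km.
Vis-viva: v = √[μ(2/r − 1/a_t)] = √[42830 × (2/4290 − 1/15145)] = 4.140 km/s.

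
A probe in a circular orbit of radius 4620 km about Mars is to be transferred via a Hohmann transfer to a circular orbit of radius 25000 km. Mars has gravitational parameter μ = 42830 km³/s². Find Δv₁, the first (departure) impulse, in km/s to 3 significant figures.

Δv₁ = 0.911 km/s

Semi-major axis of the transfer orbit: a_t = (4620 + 25000)/2 = 14810 km.
Circular speed at r = 4620 km: v_c = √(μ/r) = 3.0448 km/s.
Vis-viva on the transfer ellipse at r = 4620 km gives v_t = √[μ(2/r − 1/a_t)] = 3.9559 km/s.
Δv₁ = |v_t − v_c| = |3.9559 − 3.0448| = 0.9111 km/s.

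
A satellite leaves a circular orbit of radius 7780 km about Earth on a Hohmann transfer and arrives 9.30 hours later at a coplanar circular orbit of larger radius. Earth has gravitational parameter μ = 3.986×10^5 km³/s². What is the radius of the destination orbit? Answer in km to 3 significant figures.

Transfer time t = 9.30 hours = 33480 s, and t = π√(a_t³/μ).
So a_t = (μ t²/π²)^(1/3) = (3.986×10^5 × (33480)² / π²)^(1/3) = 35640 km.
Since a_t = (r₁ + r₂)/2, r₂ = 2a_t − r₁ = 2×35640 − 7780 = 63500 km.

r₂ = 63500 km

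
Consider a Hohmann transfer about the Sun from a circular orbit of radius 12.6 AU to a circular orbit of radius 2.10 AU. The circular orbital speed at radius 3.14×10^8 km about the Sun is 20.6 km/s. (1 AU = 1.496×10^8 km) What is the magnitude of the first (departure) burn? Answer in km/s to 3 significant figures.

From the circular-orbit relation v² = μ/r at r = 3.14×10^8 km: μ = v²r = (20.6)² × 3.14×10^8 = 1.33249×10^11 km³/s².
In km: r₁ = 12.6 × 1.496×10^8 = 1.88496×10^9 km; r₂ = 2.10 × 1.496×10^8 = 3.1416×10^8 km.
The Hohmann ellipse has a_t = (r₁ + r₂)/2 = 1.09956×10^9 km.
Circular speed at r = 1.88496×10^9 km: v_c = √(μ/r) = 8.408 km/s.
Transfer-orbit speed at the same r (vis-viva, a = a_t): v_t = √[μ(2/r − 1/a_t)] = 4.494 km/s.
Δv₁ = |v_t − v_c| = |4.494 − 8.408| = 3.914 km/s.

Δv₁ = 3.91 km/s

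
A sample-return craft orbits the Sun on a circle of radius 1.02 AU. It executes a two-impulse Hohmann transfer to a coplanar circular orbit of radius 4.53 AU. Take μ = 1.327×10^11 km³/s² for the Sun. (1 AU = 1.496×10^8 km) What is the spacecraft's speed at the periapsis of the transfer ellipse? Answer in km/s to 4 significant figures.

In km: r₁ = 1.02 × 1.496×10^8 = 1.52592×10^8 km; r₂ = 4.53 × 1.496×10^8 = 6.77688×10^8 km.
Transfer-ellipse semi-major axis a_t = (r₁ + r₂)/2 = (1.52592×10^8 + 6.77688×10^8)/2 = 4.1514×10^8 km.
The periapsis of the transfer ellipse is at r = 1.52592×10^8 km.
Applying v² = μ(2/r − 1/a_t): v = 37.68 km/s.

v = 37.68 km/s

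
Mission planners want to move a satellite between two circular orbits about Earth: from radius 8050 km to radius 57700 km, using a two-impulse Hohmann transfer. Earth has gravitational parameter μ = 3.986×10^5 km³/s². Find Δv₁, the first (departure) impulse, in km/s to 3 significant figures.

The Hohmann ellipse has a_t = (r₁ + r₂)/2 = 32875 km.
Circular speed at r = 8050 km: v_c = √(μ/r) = 7.0367 km/s.
Transfer-orbit speed at the same r (vis-viva, a = a_t): v_t = √[μ(2/r − 1/a_t)] = 9.3224 km/s.
Δv₁ = |v_t − v_c| = |9.3224 − 7.0367| = 2.286 km/s.

Δv₁ = 2.29 km/s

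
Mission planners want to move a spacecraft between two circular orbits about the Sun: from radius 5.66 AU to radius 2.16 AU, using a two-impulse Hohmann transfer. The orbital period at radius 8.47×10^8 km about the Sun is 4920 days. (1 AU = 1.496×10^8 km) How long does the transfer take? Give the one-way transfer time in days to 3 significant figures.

t = 1410 days

From Kepler's third law T² = 4π²r³/μ at r = 8.47×10^8 km, T = 4920 days = 4920 × 86400 s = 4.25088×10^8 s: μ = 4π²r³/T² = 1.32755×10^11 km³/s².
In km: r₁ = 5.66 × 1.496×10^8 = 8.46736×10^8 km; r₂ = 2.16 × 1.496×10^8 = 3.23136×10^8 km.
Transfer-ellipse semi-major axis a_t = (r₁ + r₂)/2 = (8.46736×10^8 + 3.23136×10^8)/2 = 5.84936×10^8 km.
Transfer time t = π√(a_t³/μ) = π√((5.84936×10^8)³ / 1.32755×10^11) = 1.220×10^8 s.
Converting: 1.220×10^8 s ÷ 86400 s/day = 1410 days.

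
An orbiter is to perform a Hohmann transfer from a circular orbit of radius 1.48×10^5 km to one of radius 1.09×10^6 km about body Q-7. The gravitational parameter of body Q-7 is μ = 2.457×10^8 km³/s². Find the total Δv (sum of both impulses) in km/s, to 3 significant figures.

The Hohmann ellipse has a_t = (r₁ + r₂)/2 = 6.190×10^5 km.
At r₁ the circular-orbit speed is v₁ = √(μ/r₁) = 40.745 km/s.
Transfer-orbit speed at r₁ (v² = μ(2/r − 1/a)): v_p = √[μ(2/r₁ − 1/a_t)] = 54.068 km/s.
First burn Δv₁ = |v_p − v₁| = 13.323 km/s.
Circular speed at r₂: v₂ = √(μ/r₂) = 15.01376 km/s.
Transfer-orbit speed at r₂: v_a = √[μ(2/r₂ − 1/a_t)] = 7.341332 km/s.
Second burn Δv₂ = |v₂ − v_a| = 7.6724 km/s.
Δv = Δv₁ + Δv₂ = 13.323 + 7.6724 = 21.00 km/s.

Δv = 21.0 km/s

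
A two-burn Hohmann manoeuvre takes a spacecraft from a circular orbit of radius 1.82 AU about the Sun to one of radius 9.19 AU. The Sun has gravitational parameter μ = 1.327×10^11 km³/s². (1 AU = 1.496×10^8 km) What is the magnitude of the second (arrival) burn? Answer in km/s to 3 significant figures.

Δv₂ = 4.18 km/s

In km: r₁ = 1.82 × 1.496×10^8 = 2.72272×10^8 km; r₂ = 9.19 × 1.496×10^8 = 1.374824×10^9 km.
Transfer-ellipse semi-major axis a_t = (r₁ + r₂)/2 = (2.72272×10^8 + 1.374824×10^9)/2 = 8.23548×10^8 km.
Circular speed at r = 1.374824×10^9 km: v_c = √(μ/r) = 9.825 km/s.
Vis-viva on the transfer ellipse at r = 1.374824×10^9 km gives v_t = √[μ(2/r − 1/a_t)] = 5.649 km/s.
Δv₂ = |v_t − v_c| = |5.649 − 9.825| = 4.176 km/s.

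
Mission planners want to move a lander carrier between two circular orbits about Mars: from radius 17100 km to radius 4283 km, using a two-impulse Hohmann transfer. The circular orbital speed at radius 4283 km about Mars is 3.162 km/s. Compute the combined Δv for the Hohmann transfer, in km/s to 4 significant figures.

Δv = 1.418 km/s

From the circular-orbit relation v² = μ/r at r = 4283 km: μ = v²r = (3.162)² × 4283 = 42822.5 km³/s².
The Hohmann ellipse has a_t = (r₁ + r₂)/2 = 10691.5 km.
Circular speed at r₁: v₁ = √(μ/r₁) = √(42822.5/17100) = 1.5825 km/s.
On the transfer ellipse at r₁, v² = μ(2/r − 1/a) gives v_a = √[μ(2/r₁ − 1/a_t)] = 1.0016 km/s.
First burn Δv₁ = |v_a − v₁| = 0.5809 km/s.
At r₂, v₂ = √(μ/r₂) = 3.1620 km/s.
Transfer-orbit speed at r₂: v_p = √[μ(2/r₂ − 1/a_t)] = 3.9989 km/s.
Second burn Δv₂ = |v₂ − v_p| = 0.8369 km/s.
Δv = Δv₁ + Δv₂ = 0.5809 + 0.8369 = 1.418 km/s.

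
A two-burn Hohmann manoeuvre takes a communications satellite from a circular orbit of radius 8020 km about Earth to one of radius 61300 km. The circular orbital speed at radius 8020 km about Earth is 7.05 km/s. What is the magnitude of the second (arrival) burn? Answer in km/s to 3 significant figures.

Δv₂ = 1.32 km/s

From the circular-orbit relation v² = μ/r at r = 8020 km: μ = v²r = (7.05)² × 8020 = 3.98614×10^5 km³/s².
Semi-major axis of the transfer orbit: a_t = (8020 + 61300)/2 = 34660 km.
On the circular orbit at r = 61300 km, v_c = √(μ/r) = 2.550 km/s.
Transfer-orbit speed at the same r (vis-viva, a = a_t): v_t = √[μ(2/r − 1/a_t)] = 1.227 km/s.
Δv₂ = |v_t − v_c| = |1.227 − 2.550| = 1.323 km/s.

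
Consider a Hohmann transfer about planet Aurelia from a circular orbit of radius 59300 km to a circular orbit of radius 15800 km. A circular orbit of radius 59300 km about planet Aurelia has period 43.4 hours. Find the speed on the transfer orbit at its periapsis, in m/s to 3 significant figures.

v = 5810 m/s

From Kepler's third law T² = 4π²r³/μ at r = 59300 km, T = 43.4 hours = 43.4 × 3600 s = 1.5624×10^5 s: μ = 4π²r³/T² = 3.37240×10^5 km³/s².
The Hohmann ellipse has a_t = (r₁ + r₂)/2 = 37550 km.
At periapsis, r = 15800 km.
Vis-viva: v = √[μ(2/r − 1/a_t)] = √[3.37240×10^5 × (2/15800 − 1/37550)] = 5.806 km/s.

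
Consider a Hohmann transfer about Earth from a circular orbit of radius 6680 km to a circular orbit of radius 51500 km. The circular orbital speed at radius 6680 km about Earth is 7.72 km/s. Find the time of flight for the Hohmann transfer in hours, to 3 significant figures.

t = 6.86 hours

From the circular-orbit relation v² = μ/r at r = 6680 km: μ = v²r = (7.72)² × 6680 = 3.98117×10^5 km³/s².
Semi-major axis of the transfer orbit: a_t = (6680 + 51500)/2 = 29090 km.
Transfer time t = π√(a_t³/μ) = π√((29090)³ / 3.98117×10^5) = 24700 s.
Converting: 24700 s ÷ 3600 s/hour = 6.86 hours.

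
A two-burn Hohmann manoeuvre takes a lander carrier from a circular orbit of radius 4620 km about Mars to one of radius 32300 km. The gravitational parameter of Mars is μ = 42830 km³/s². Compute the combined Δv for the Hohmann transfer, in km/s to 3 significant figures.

Δv = 1.56 km/s

Semi-major axis of the transfer orbit: a_t = (4620 + 32300)/2 = 18460 km.
At r₁ the circular-orbit speed is v₁ = √(μ/r₁) = 3.04476 km/s.
On the transfer ellipse at r₁, v² = μ(2/r − 1/a) gives v_p = √[μ(2/r₁ − 1/a_t)] = 4.02753 km/s.
First burn Δv₁ = |v_p − v₁| = 0.9828 km/s.
At r₂, v₂ = √(μ/r₂) = 1.1515 km/s.
Transfer-orbit speed at r₂: v_a = √[μ(2/r₂ − 1/a_t)] = 0.57607 km/s.
Second burn Δv₂ = |v₂ − v_a| = 0.5754 km/s.
Total Δv = Δv₁ + Δv₂ = 1.558 km/s.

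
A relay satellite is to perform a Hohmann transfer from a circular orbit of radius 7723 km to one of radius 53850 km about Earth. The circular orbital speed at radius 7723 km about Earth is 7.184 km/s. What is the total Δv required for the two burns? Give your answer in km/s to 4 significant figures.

From the circular-orbit relation v² = μ/r at r = 7723 km: μ = v²r = (7.184)² × 7723 = 3.98583×10^5 km³/s².
Transfer-ellipse semi-major axis a_t = (r₁ + r₂)/2 = (7723 + 53850)/2 = 30786.5 km.
At r₁ the circular-orbit speed is v₁ = √(μ/r₁) = 7.184 km/s.
On the transfer ellipse at r₁, vis-viva equation gives v_p = √[μ(2/r₁ − 1/a_t)] = 9.501 km/s.
First burn Δv₁ = |v_p − v₁| = 2.317 km/s.
Circular speed at r₂: v₂ = √(μ/r₂) = 2.721 km/s.
Transfer-orbit speed at r₂: v_a = √[μ(2/r₂ − 1/a_t)] = 1.363 km/s.
Second burn Δv₂ = |v₂ − v_a| = 1.358 km/s.
Δv = Δv₁ + Δv₂ = 2.317 + 1.358 = 3.675 km/s.

Δv = 3.675 km/s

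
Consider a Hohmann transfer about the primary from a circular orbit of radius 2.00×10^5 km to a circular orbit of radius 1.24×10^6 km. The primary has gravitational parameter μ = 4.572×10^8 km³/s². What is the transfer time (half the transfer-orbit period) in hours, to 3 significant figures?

The Hohmann ellipse has a_t = (r₁ + r₂)/2 = 7.200×10^5 km.
By Kepler's third law the transfer-orbit period is T = 2π√(a_t³/μ), so t = T/2 = 89760 s.
Converting: 89760 s ÷ 3600 s/hour = 24.9 hours.

t = 24.9 hours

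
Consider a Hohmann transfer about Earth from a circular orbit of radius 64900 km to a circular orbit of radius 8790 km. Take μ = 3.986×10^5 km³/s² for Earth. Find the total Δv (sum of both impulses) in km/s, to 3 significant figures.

Semi-major axis of the transfer orbit: a_t = (64900 + 8790)/2 = 36845 km.
Circular speed at r₁: v₁ = √(μ/r₁) = √(3.986×10^5/64900) = 2.478 km/s.
On the transfer ellipse at r₁, vis-viva equation gives v_a = √[μ(2/r₁ − 1/a_t)] = 1.210 km/s.
First burn Δv₁ = |v_a − v₁| = 1.268 km/s.
At r₂, v₂ = √(μ/r₂) = 6.734 km/s.
Transfer-orbit speed at r₂: v_p = √[μ(2/r₂ − 1/a_t)] = 8.937 km/s.
Second burn Δv₂ = |v₂ − v_p| = 2.203 km/s.
Total Δv = Δv₁ + Δv₂ = 3.471 km/s.

Δv = 3.47 km/s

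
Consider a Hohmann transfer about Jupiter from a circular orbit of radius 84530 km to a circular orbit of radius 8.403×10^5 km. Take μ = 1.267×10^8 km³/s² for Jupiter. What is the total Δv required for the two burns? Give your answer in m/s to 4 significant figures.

Δv = 20500 m/s

Semi-major axis of the transfer orbit: a_t = (84530 + 8.403×10^5)/2 = 4.62415×10^5 km.
At r₁ the circular-orbit speed is v₁ = √(μ/r₁) = 38.72 km/s.
On the transfer ellipse at r₁, vis-viva gives v_p = √[μ(2/r₁ − 1/a_t)] = 52.19 km/s.
First burn Δv₁ = |v_p − v₁| = 13.47 km/s.
Circular speed at r₂: v₂ = √(μ/r₂) = 12.279 km/s.
Transfer-orbit speed at r₂: v_a = √[μ(2/r₂ − 1/a_t)] = 5.2500 km/s.
Second burn Δv₂ = |v₂ − v_a| = 7.029 km/s.
Δv = Δv₁ + Δv₂ = 13.47 + 7.029 = 20.50 km/s.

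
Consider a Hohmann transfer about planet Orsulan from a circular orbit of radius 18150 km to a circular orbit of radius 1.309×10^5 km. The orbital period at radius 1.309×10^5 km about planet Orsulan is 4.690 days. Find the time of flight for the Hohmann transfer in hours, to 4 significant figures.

t = 24.18 hours

From Kepler's third law T² = 4π²r³/μ at r = 1.309×10^5 km, T = 4.690 days = 4.690 × 86400 s = 4.05216×10^5 s: μ = 4π²r³/T² = 5.39269×10^5 km³/s².
Semi-major axis of the transfer orbit: a_t = (18150 + 1.309×10^5)/2 = 74525 km.
By Kepler's third law the transfer-orbit period is T = 2π√(a_t³/μ), so t = T/2 = 87040 s.
Converting: 87040 s ÷ 3600 s/hour = 24.18 hours.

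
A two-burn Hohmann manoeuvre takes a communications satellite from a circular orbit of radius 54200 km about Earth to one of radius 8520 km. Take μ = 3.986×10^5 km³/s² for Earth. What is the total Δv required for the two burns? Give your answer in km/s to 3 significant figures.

Δv = 3.45 km/s

Semi-major axis of the transfer orbit: a_t = (54200 + 8520)/2 = 31360 km.
At r₁ the circular-orbit speed is v₁ = √(μ/r₁) = 2.7119 km/s.
On the transfer ellipse at r₁, v² = μ(2/r − 1/a) gives v_a = √[μ(2/r₁ − 1/a_t)] = 1.4135 km/s.
First burn Δv₁ = |v_a − v₁| = 1.2984 km/s.
Circular speed at r₂: v₂ = √(μ/r₂) = 6.8399 km/s.
Transfer-orbit speed at r₂: v_p = √[μ(2/r₂ − 1/a_t)] = 8.9921 km/s.
Second burn Δv₂ = |v₂ − v_p| = 2.1522 km/s.
Δv = Δv₁ + Δv₂ = 1.2984 + 2.1522 = 3.451 km/s.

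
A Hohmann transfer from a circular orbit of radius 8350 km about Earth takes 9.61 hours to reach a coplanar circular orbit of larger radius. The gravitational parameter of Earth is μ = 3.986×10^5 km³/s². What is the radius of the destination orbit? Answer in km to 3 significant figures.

Transfer time t = 9.61 hours = 34596 s, and t = π√(a_t³/μ).
So a_t = (μ t²/π²)^(1/3) = (3.986×10^5 × (34596)² / π²)^(1/3) = 36428 km.
Since a_t = (r₁ + r₂)/2, r₂ = 2a_t − r₁ = 2×36428 − 8350 = 64506 km.

r₂ = 64500 km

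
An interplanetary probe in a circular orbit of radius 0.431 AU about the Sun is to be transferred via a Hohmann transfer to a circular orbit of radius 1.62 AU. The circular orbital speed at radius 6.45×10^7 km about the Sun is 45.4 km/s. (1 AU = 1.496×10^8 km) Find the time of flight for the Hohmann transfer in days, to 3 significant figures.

t = 189 days

From the circular-orbit relation v² = μ/r at r = 6.45×10^7 km: μ = v²r = (45.4)² × 6.45×10^7 = 1.32945×10^11 km³/s².
In km: r₁ = 0.431 × 1.496×10^8 = 6.44776×10^7 km; r₂ = 1.62 × 1.496×10^8 = 2.42352×10^8 km.
Transfer-ellipse semi-major axis a_t = (r₁ + r₂)/2 = (6.44776×10^7 + 2.42352×10^8)/2 = 1.534148×10^8 km.
Half the transfer-orbit period gives t = π√(a_t³/μ) = 1.637×10^7 s.
Converting: 1.637×10^7 s ÷ 86400 s/day = 189 days.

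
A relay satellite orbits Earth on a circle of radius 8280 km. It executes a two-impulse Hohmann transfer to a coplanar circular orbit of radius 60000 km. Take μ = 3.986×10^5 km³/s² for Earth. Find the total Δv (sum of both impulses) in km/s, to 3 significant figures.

Δv = 3.57 km/s

The Hohmann ellipse has a_t = (r₁ + r₂)/2 = 34140 km.
At r₁ the circular-orbit speed is v₁ = √(μ/r₁) = 6.938 km/s.
Transfer-orbit speed at r₁ (vis-viva): v_p = √[μ(2/r₁ − 1/a_t)] = 9.198 km/s.
First burn Δv₁ = |v_p − v₁| = 2.260 km/s.
At r₂, v₂ = √(μ/r₂) = 2.577 km/s.
Transfer-orbit speed at r₂: v_a = √[μ(2/r₂ − 1/a_t)] = 1.269 km/s.
Second burn Δv₂ = |v₂ − v_a| = 1.308 km/s.
Total Δv = Δv₁ + Δv₂ = 3.568 km/s.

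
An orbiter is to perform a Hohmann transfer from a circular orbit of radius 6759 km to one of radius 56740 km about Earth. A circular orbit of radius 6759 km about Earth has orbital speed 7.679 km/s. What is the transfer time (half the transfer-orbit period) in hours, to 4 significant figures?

From the circular-orbit relation v² = μ/r at r = 6759 km: μ = v²r = (7.679)² × 6759 = 3.98558×10^5 km³/s².
Transfer-ellipse semi-major axis a_t = (r₁ + r₂)/2 = (6759 + 56740)/2 = 31749.5 km.
By Kepler's third law the transfer-orbit period is T = 2π√(a_t³/μ), so t = T/2 = 28152 s.
Converting: 28152 s ÷ 3600 s/hour = 7.820 hours.

t = 7.820 hours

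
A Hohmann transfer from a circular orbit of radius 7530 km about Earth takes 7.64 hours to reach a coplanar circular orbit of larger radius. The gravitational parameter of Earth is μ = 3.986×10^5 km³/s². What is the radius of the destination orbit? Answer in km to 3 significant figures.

Transfer time t = 7.64 hours = 27504 s, and t = π√(a_t³/μ).
So a_t = (μ t²/π²)^(1/3) = (3.986×10^5 × (27504)² / π²)^(1/3) = 31261 km.
Since a_t = (r₁ + r₂)/2, r₂ = 2a_t − r₁ = 2×31261 − 7530 = 54992 km.

r₂ = 55000 km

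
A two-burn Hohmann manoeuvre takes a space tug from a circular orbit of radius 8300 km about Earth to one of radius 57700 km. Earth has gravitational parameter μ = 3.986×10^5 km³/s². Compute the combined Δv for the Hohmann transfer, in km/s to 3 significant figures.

Semi-major axis of the transfer orbit: a_t = (8300 + 57700)/2 = 33000 km.
Circular speed at r₁: v₁ = √(μ/r₁) = √(3.986×10^5/8300) = 6.9299 km/s.
On the transfer ellipse at r₁, vis-viva equation gives v_p = √[μ(2/r₁ − 1/a_t)] = 9.1635 km/s.
First burn Δv₁ = |v_p − v₁| = 2.234 km/s.
Circular speed at r₂: v₂ = √(μ/r₂) = 2.628 km/s.
Transfer-orbit speed at r₂: v_a = √[μ(2/r₂ − 1/a_t)] = 1.318 km/s.
Second burn Δv₂ = |v₂ − v_a| = 1.310 km/s.
Δv = Δv₁ + Δv₂ = 2.234 + 1.310 = 3.544 km/s.

Δv = 3.54 km/s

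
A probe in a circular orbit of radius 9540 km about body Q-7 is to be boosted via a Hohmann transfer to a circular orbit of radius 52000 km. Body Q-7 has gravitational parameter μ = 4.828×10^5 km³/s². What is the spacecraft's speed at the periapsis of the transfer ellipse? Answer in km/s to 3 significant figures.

v = 9.25 km/s

Semi-major axis of the transfer orbit: a_t = (9540 + 52000)/2 = 30770 km.
The periapsis of the transfer ellipse is at r = 9540 km.
From the vis-viva equation, v = √[μ(2/r − 1/a_t)] = 9.248 km/s.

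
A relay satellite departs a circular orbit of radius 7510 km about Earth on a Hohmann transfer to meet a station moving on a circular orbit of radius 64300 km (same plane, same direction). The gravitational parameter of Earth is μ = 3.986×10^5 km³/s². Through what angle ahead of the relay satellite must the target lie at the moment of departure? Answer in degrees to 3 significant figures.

φ = 105°

Semi-major axis of the transfer orbit: a_t = (7510 + 64300)/2 = 35905 km.
The half-period of the transfer ellipse is t = π√(a_t³/μ) = 33850 s.
The target's mean motion on its circular orbit is ω₂ = √(μ/r₂³) = 3.872×10^-5 rad/s.
Angle swept by the target during transfer: ω₂·t = 1.311 rad = 75.11°.
The relay satellite traverses 180° on the transfer ellipse, so the target must lead by 180° − 75.11° = 105°.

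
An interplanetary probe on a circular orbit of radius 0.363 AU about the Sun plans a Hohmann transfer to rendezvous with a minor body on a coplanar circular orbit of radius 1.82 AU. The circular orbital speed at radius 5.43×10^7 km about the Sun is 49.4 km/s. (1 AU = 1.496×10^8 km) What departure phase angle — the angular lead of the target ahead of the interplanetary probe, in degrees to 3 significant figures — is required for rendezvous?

φ = 96.4°

From the circular-orbit relation v² = μ/r at r = 5.43×10^7 km: μ = v²r = (49.4)² × 5.43×10^7 = 1.32512×10^11 km³/s².
In km: r₁ = 0.363 × 1.496×10^8 = 5.43048×10^7 km; r₂ = 1.82 × 1.496×10^8 = 2.72272×10^8 km.
Semi-major axis of the transfer orbit: a_t = (5.43048×10^7 + 2.72272×10^8)/2 = 1.632884×10^8 km.
The half-period of the transfer ellipse is t = π√(a_t³/μ) = 1.8008×10^7 s.
Target angular speed ω₂ = √(μ/r₂³) = 8.1026×10^-8 rad/s.
Angle swept by the target during transfer: ω₂·t = 1.4591 rad = 83.60°.
Arrival is 180° from departure on the ellipse, so φ = 180° − 83.60° = 96.4°.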